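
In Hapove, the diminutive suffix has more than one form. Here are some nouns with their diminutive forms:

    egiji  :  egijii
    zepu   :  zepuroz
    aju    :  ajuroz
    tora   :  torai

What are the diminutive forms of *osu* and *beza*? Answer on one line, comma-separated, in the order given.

osuroz, bezai

The suffix is conditioned by the last vowel: -roz when the last vowel of the stem is a rounded vowel (*zepu*, *aju*); -i when the last vowel of the stem is an unrounded vowel (*egiji*, *tora*).
*osu*: last vowel = /u/, a rounded vowel → -roz → *osuroz*.
Since the last vowel of *beza* is /a/ (an unrounded vowel), it takes -i, giving *bezai*.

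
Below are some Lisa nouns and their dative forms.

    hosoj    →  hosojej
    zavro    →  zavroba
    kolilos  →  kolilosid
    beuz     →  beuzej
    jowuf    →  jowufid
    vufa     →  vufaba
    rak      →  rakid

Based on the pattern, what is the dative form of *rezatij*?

The pattern is voicing of the final sound: -id when the stem ends in a voiceless consonant (*kolilos*, *jowuf*, *rak*); -ej when the stem ends in a voiced consonant (*hosoj*, *beuz*); -ba when the stem ends in a vowel (*zavro*, *vufa*).
*rezatij*: final sound = /j/, a voiced consonant → -ej → *rezatijej*.

rezatijej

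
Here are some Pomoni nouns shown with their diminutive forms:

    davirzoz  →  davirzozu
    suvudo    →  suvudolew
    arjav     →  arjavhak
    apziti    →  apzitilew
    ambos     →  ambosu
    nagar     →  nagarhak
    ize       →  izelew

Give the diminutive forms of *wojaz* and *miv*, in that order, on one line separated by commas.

wojazu, mivhak

The alternation tracks the final sound of the stem — -u when the stem ends in a sibilant (*davirzoz*, *ambos*); -hak when the stem ends in a non-sibilant consonant (*arjav*, *nagar*); -lew when the stem ends in a vowel (*suvudo*, *apziti*, *ize*).
Since the final sound of *wojaz* is /z/ (a sibilant), it takes -u, giving *wojazu*.
*miv* — final sound /v/ (a non-sibilant consonant) → -hak → *mivhak*.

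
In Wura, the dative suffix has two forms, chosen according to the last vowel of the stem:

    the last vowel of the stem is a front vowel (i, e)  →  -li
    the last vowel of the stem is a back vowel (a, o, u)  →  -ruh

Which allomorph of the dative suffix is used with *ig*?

-li

*ig* — last vowel /i/ (a front vowel) → -li.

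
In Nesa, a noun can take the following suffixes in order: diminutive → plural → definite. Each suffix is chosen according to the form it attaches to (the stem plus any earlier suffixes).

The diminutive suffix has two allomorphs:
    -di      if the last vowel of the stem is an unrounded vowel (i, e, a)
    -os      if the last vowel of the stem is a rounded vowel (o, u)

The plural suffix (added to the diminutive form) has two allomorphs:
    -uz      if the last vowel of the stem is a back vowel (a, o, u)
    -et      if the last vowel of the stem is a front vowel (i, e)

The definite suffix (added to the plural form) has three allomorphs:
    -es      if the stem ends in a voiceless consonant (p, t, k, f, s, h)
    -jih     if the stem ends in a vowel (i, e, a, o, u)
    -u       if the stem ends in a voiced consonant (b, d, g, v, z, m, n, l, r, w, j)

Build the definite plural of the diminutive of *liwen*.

liwendietes

The last vowel of *liwen* is /e/, which is an unrounded vowel, so the diminutive suffix is -di, giving *liwendi*.
The diminutive form *liwendi*: last vowel = /i/, a front vowel → -et → *liwendiet*.
The plural form *liwendiet* — final sound /t/ (a voiceless consonant) → -es → *liwendietes*.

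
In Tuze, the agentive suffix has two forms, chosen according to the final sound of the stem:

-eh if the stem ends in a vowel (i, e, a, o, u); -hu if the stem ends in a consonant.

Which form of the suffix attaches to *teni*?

-eh

Since the final sound of *teni* is /i/ (a vowel), it takes -eh.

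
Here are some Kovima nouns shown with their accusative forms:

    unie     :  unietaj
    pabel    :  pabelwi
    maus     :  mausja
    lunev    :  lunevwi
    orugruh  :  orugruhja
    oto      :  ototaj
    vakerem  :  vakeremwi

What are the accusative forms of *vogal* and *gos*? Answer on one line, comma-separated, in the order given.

The pattern is voicing of the final sound: -ja when the stem ends in a voiceless consonant (*maus*, *orugruh*); -wi when the stem ends in a voiced consonant (*pabel*, *lunev*, *vakerem*); -taj when the stem ends in a vowel (*unie*, *oto*).
*vogal*: final sound = /l/, a voiced consonant → -wi → *vogalwi*.
*gos* — final sound /s/ (a voiceless consonant) → -ja → *gosja*.

vogalwi, gosja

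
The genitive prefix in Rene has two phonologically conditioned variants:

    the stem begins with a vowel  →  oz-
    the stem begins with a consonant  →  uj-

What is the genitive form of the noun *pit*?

*pit* — first sound /p/ (a consonant) → uj- → *ujpit*.

ujpit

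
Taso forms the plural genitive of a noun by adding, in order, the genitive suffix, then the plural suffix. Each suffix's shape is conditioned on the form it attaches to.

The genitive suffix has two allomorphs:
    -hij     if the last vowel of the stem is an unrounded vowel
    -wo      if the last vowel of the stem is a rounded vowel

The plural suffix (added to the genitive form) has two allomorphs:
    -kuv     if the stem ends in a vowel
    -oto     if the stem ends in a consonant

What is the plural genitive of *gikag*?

gikaghijoto

The last vowel of *gikag* is /a/, which is an unrounded vowel, so the genitive suffix is -hij, giving *gikaghij*.
The final sound of the genitive form *gikaghij* is /j/, which is a consonant, so the plural suffix is -oto, giving *gikaghijoto*.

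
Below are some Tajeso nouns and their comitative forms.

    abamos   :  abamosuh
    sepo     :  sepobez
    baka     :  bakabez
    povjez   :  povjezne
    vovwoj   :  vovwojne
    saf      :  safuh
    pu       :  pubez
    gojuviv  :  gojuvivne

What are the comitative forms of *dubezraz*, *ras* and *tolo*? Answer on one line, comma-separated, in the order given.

dubezrazne, rasuh, tolobez

Looking at the final sound of each stem: -uh when the stem ends in a voiceless consonant (*abamos*, *saf*); -ne when the stem ends in a voiced consonant (*povjez*, *vovwoj*, *gojuviv*); -bez when the stem ends in a vowel (*sepo*, *baka*, *pu*).
*dubezraz*: final sound = /z/, a voiced consonant → -ne → *dubezrazne*.
*ras* — final sound /s/ (a voiceless consonant) → -uh → *rasuh*.
The final sound of *tolo* is /o/, which is a vowel, so the suffix is -bez, giving *tolobez*.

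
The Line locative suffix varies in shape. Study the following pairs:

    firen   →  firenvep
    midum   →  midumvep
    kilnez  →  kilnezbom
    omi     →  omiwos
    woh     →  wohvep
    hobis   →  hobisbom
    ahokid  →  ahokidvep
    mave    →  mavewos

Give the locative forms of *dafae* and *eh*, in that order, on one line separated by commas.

The pattern is sibilance of the final sound: -bom when the stem ends in a sibilant (*kilnez*, *hobis*); -vep when the stem ends in a non-sibilant consonant (*firen*, *midum*, *woh*, *ahokid*); -wos when the stem ends in a vowel (*omi*, *mave*).
*dafae*: final sound = /e/, a vowel → -wos → *dafaewos*.
Since the final sound of *eh* is /h/ (a non-sibilant consonant), it takes -vep, giving *ehvep*.

dafaewos, ehvep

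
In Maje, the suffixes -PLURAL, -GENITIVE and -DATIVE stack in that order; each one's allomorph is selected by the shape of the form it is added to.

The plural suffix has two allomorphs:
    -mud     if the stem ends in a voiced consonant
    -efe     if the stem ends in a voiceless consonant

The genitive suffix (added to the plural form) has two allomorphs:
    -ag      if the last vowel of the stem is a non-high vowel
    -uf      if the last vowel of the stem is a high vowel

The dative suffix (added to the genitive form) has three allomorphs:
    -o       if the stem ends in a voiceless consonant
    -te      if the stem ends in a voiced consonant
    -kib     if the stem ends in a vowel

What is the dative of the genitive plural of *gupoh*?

The final consonant of *gupoh* is /h/, which is voiceless, so the plural suffix is -efe, giving *gupohefe*.
Since the last vowel of the plural form *gupohefe* is /e/ (a non-high vowel), it takes -ag, giving *gupohefeag*.
The genitive form *gupohefeag*: final sound = /g/, a voiced consonant → -te → *gupohefeagte*.

gupohefeagte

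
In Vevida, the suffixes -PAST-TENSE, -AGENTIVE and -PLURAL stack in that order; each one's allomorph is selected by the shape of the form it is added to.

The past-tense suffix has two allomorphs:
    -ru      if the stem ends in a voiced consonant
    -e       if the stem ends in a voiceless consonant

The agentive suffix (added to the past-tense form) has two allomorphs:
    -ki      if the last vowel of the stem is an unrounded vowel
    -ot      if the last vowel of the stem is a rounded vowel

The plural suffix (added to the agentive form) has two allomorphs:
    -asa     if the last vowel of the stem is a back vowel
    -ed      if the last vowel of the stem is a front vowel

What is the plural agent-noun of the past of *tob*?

The final consonant of *tob* is /b/, which is voiced, so the past-tense suffix is -ru, giving *tobru*.
The last vowel of the past-tense form *tobru* is /u/, which is a rounded vowel, so the agentive suffix is -ot, giving *tobruot*.
The agentive form *tobruot*: last vowel = /o/, a back vowel → -asa → *tobruotasa*.

tobruotasa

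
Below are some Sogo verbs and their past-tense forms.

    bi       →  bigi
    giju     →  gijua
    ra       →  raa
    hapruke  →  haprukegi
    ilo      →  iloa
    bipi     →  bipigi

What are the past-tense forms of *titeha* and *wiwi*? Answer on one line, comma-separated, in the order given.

titehaa, wiwigi

Looking at the last vowel of each stem: -gi when the last vowel of the stem is a front vowel (*bi*, *hapruke*, *bipi*); -a when the last vowel of the stem is a back vowel (*giju*, *ra*, *ilo*).
*titeha*: last vowel = /a/, a back vowel → -a → *titehaa*.
*wiwi*: last vowel = /i/, a front vowel → -gi → *wiwigi*.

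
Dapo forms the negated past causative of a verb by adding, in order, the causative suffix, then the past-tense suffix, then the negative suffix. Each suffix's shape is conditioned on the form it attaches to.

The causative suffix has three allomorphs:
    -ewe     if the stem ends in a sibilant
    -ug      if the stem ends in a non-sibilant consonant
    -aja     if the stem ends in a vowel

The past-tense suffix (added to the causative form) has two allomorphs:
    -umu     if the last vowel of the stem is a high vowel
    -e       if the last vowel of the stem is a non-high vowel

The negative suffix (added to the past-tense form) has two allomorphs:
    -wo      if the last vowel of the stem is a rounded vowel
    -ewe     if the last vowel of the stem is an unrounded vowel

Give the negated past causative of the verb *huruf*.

The final sound of *huruf* is /f/, which is a non-sibilant consonant, so the causative suffix is -ug, giving *hurufug*.
The causative form *hurufug*: last vowel = /u/, a high vowel → -umu → *hurufugumu*.
The last vowel of the past-tense form *hurufugumu* is /u/, which is a rounded vowel, so the negative suffix is -wo, giving *hurufugumuwo*.

hurufugumuwo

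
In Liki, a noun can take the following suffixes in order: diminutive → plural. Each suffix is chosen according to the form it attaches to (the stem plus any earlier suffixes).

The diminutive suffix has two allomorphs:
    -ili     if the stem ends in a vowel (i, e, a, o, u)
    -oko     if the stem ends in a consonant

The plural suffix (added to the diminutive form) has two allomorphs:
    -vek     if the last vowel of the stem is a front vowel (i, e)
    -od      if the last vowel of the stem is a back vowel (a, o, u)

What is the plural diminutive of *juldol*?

juldolokood

Since the final sound of *juldol* is /l/ (a consonant), it takes -oko, giving *juldoloko*.
Since the last vowel of the diminutive form *juldoloko* is /o/ (a back vowel), it takes -od, giving *juldolokood*.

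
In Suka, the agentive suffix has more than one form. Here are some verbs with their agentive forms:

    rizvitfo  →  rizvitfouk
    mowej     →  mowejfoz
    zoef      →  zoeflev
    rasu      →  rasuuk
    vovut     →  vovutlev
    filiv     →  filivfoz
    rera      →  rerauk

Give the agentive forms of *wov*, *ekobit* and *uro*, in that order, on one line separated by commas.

wovfoz, ekobitlev, urouk

Looking at the final sound of each stem: -lev when the stem ends in a voiceless consonant (*zoef*, *vovut*); -foz when the stem ends in a voiced consonant (*mowej*, *filiv*); -uk when the stem ends in a vowel (*rizvitfo*, *rasu*, *rera*).
The final sound of *wov* is /v/, which is a voiced consonant, so the suffix is -foz, giving *wovfoz*.
*ekobit* — final sound /t/ (a voiceless consonant) → -lev → *ekobitlev*.
*uro*: final sound = /o/, a vowel → -uk → *urouk*.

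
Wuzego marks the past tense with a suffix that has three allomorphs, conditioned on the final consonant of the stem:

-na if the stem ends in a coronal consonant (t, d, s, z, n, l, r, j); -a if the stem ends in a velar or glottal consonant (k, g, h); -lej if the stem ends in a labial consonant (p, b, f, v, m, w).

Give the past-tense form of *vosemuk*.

vosemuka

*vosemuk*: final consonant = /k/, velar/glottal → -a → *vosemuka*.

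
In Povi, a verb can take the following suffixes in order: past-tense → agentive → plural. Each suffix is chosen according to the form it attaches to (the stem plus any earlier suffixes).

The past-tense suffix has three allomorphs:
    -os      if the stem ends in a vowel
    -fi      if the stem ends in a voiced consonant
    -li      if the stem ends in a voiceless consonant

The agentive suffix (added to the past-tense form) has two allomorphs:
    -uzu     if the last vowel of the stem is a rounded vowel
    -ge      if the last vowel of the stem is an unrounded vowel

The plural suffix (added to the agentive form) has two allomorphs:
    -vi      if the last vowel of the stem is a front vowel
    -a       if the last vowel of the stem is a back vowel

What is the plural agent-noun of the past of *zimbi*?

zimbiosuzua

*zimbi*: final sound = /i/, a vowel → -os → *zimbios*.
Since the last vowel of the past-tense form *zimbios* is /o/ (a rounded vowel), it takes -uzu, giving *zimbiosuzu*.
The agentive form *zimbiosuzu* — last vowel /u/ (a back vowel) → -a → *zimbiosuzua*.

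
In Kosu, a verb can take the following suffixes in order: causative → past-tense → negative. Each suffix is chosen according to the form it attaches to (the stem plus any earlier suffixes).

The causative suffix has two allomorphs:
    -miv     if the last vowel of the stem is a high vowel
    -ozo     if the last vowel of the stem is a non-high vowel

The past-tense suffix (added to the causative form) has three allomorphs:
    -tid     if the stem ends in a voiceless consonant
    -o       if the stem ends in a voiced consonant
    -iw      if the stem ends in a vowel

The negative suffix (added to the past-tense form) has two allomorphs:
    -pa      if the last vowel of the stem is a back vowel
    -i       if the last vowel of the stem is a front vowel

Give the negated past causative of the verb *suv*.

*suv* — last vowel /u/ (a high vowel) → -miv → *suvmiv*.
Since the final sound of the causative form *suvmiv* is /v/ (a voiced consonant), it takes -o, giving *suvmivo*.
The past-tense form *suvmivo*: last vowel = /o/, a back vowel → -pa → *suvmivopa*.

suvmivopa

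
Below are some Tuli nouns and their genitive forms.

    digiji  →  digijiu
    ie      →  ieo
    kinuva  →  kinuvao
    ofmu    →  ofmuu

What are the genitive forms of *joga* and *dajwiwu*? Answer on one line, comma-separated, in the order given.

The pattern is height harmony: -u when the last vowel of the stem is a high vowel (*digiji*, *ofmu*); -o when the last vowel of the stem is a non-high vowel (*ie*, *kinuva*).
Since the last vowel of *joga* is /a/ (a non-high vowel), it takes -o, giving *jogao*.
The last vowel of *dajwiwu* is /u/, which is a high vowel, so the suffix is -u, giving *dajwiwuu*.

jogao, dajwiwuu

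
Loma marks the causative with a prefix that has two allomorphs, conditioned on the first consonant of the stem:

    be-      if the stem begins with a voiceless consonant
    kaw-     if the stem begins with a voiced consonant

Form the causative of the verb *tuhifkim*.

betuhifkim

*tuhifkim*: first consonant = /t/, voiceless → be- → *betuhifkim*.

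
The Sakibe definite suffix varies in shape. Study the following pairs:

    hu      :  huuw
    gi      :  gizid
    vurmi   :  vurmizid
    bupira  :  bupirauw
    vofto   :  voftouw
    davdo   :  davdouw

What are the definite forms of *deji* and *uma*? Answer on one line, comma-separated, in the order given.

dejizid, umauw

The suffix is conditioned by the last vowel: -zid when the last vowel of the stem is a front vowel (*gi*, *vurmi*); -uw when the last vowel of the stem is a back vowel (*hu*, *bupira*, *vofto*, *davdo*).
*deji* — last vowel /i/ (a front vowel) → -zid → *dejizid*.
*uma*: last vowel = /a/, a back vowel → -uw → *umauw*.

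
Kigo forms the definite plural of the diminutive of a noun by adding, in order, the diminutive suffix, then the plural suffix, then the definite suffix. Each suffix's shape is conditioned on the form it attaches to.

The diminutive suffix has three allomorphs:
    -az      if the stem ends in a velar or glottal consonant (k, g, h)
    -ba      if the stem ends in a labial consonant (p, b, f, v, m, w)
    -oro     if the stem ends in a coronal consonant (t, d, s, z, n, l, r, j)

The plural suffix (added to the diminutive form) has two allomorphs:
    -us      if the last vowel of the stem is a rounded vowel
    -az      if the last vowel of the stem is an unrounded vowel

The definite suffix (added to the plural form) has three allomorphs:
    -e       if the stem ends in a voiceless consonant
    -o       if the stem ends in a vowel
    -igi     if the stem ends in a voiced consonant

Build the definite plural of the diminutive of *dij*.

*dij*: final consonant = /j/, coronal → -oro → *dijoro*.
The diminutive form *dijoro* — last vowel /o/ (a rounded vowel) → -us → *dijorous*.
The plural form *dijorous* — final sound /s/ (a voiceless consonant) → -e → *dijorouse*.

dijorouse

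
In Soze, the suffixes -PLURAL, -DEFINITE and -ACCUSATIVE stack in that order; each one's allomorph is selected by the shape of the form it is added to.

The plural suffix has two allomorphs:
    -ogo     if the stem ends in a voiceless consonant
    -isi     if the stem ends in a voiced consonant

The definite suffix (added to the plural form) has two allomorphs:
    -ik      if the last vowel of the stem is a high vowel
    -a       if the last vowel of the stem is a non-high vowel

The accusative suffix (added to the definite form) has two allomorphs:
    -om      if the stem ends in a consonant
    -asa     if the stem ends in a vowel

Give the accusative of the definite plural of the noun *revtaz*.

revtazisiikom

The final consonant of *revtaz* is /z/, which is voiced, so the plural suffix is -isi, giving *revtazisi*.
The plural form *revtazisi* — last vowel /i/ (a high vowel) → -ik → *revtazisiik*.
The definite form *revtazisiik*: final sound = /k/, a consonant → -om → *revtazisiikom*.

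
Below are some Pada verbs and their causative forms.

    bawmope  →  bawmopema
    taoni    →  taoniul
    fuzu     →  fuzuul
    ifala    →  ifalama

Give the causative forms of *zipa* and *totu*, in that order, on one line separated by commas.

The suffix is conditioned by the last vowel: -ul when the last vowel of the stem is a high vowel (*taoni*, *fuzu*); -ma when the last vowel of the stem is a non-high vowel (*bawmope*, *ifala*).
Since the last vowel of *zipa* is /a/ (a non-high vowel), it takes -ma, giving *zipama*.
*totu*: last vowel = /u/, a high vowel → -ul → *totuul*.

zipama, totuul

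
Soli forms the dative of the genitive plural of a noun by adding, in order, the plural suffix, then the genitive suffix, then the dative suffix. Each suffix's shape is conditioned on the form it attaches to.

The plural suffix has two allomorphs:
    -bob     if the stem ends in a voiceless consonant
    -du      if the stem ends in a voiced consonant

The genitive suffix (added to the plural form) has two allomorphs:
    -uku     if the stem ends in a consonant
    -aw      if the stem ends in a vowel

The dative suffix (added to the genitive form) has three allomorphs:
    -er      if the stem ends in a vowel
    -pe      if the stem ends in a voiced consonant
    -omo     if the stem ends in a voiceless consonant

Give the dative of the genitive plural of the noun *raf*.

rafbobukuer

*raf*: final consonant = /f/, voiceless → -bob → *rafbob*.
The plural form *rafbob* — final sound /b/ (a consonant) → -uku → *rafbobuku*.
The genitive form *rafbobuku* — final sound /u/ (a vowel) → -er → *rafbobukuer*.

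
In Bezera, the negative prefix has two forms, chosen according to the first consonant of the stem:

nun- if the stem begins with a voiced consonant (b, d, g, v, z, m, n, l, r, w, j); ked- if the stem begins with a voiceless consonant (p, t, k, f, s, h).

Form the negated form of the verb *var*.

nunvar

Since the first consonant of *var* is /v/ (voiced), it takes nun-, giving *nunvar*.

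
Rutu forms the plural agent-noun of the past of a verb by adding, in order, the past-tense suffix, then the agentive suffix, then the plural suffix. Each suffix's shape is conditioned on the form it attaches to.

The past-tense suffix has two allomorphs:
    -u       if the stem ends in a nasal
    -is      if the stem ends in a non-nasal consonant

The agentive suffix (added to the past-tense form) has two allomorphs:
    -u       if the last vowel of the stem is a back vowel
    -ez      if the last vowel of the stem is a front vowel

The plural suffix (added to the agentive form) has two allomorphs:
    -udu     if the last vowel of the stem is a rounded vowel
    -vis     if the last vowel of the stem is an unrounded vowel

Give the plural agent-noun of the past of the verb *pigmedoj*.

*pigmedoj*: final consonant = /j/, non-nasal → -is → *pigmedojis*.
The past-tense form *pigmedojis*: last vowel = /i/, a front vowel → -ez → *pigmedojisez*.
The agentive form *pigmedojisez* — last vowel /e/ (an unrounded vowel) → -vis → *pigmedojisezvis*.

pigmedojisezvis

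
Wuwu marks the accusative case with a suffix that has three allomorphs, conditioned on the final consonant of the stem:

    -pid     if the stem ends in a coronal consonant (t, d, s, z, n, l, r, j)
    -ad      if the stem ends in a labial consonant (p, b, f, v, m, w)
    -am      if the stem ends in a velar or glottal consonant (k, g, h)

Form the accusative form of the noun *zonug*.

zonugam

*zonug* — final consonant /g/ (velar/glottal) → -am → *zonugam*.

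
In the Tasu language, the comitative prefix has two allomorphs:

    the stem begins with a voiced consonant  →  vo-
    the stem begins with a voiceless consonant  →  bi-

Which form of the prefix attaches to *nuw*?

The first consonant of *nuw* is /n/, which is voiced, so the prefix is vo-.

vo-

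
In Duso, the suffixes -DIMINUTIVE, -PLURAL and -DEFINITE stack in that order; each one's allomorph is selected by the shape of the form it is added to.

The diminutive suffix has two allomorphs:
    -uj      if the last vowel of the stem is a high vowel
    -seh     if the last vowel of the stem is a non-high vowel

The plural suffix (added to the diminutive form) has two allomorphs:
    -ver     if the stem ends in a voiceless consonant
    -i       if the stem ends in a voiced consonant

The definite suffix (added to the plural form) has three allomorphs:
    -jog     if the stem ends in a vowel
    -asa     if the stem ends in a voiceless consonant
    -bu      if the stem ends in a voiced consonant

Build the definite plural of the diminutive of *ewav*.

ewavsehverbu

The last vowel of *ewav* is /a/, which is a non-high vowel, so the diminutive suffix is -seh, giving *ewavseh*.
The final consonant of the diminutive form *ewavseh* is /h/, which is voiceless, so the plural suffix is -ver, giving *ewavsehver*.
The plural form *ewavsehver* — final sound /r/ (a voiced consonant) → -bu → *ewavsehverbu*.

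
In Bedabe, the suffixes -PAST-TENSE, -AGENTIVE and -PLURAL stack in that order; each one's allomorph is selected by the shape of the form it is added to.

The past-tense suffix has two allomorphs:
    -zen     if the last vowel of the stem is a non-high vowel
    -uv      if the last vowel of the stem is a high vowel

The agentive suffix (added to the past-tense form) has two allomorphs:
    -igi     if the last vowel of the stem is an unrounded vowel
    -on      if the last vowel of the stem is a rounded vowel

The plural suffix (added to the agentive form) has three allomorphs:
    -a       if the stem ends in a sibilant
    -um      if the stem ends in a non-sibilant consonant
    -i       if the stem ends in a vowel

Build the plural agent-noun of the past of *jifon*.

jifonzenigii

Since the last vowel of *jifon* is /o/ (a non-high vowel), it takes -zen, giving *jifonzen*.
The last vowel of the past-tense form *jifonzen* is /e/, which is an unrounded vowel, so the agentive suffix is -igi, giving *jifonzenigi*.
Since the final sound of the agentive form *jifonzenigi* is /i/ (a vowel), it takes -i, giving *jifonzenigii*.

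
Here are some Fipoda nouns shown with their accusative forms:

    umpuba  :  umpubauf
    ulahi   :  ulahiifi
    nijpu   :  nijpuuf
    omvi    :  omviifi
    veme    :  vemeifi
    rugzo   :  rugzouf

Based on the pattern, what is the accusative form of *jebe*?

The alternation tracks the last vowel of the stem — -ifi when the last vowel of the stem is a front vowel (*ulahi*, *omvi*, *veme*); -uf when the last vowel of the stem is a back vowel (*umpuba*, *nijpu*, *rugzo*).
The last vowel of *jebe* is /e/, which is a front vowel, so the suffix is -ifi, giving *jebeifi*.

jebeifi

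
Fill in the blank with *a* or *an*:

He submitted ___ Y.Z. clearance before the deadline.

a

The indefinite article is chosen by the initial *sound* of the following word, not its spelling.
The initialism *Y.Z.* is read letter by letter; the first letter, Y, is pronounced /waɪ/, which begins with a consonant sound.
So the article is *a*: He submitted a Y.Z. clearance before the deadline.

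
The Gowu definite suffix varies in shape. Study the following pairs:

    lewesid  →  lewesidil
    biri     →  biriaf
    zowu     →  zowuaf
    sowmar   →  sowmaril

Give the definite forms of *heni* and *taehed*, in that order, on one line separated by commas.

heniaf, taehedil

The pattern is consonant vs. vowel: -il when the stem ends in a consonant (*lewesid*, *sowmar*); -af when the stem ends in a vowel (*biri*, *zowu*).
*heni*: final sound = /i/, a vowel → -af → *heniaf*.
The final sound of *taehed* is /d/, which is a consonant, so the suffix is -il, giving *taehedil*.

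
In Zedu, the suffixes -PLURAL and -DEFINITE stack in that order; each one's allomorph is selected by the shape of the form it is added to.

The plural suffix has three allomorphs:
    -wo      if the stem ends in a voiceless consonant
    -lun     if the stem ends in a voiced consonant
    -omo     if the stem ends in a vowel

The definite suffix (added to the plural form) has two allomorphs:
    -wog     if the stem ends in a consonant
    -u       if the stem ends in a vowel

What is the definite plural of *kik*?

kikwou

*kik* — final sound /k/ (a voiceless consonant) → -wo → *kikwo*.
The plural form *kikwo*: final sound = /o/, a vowel → -u → *kikwou*.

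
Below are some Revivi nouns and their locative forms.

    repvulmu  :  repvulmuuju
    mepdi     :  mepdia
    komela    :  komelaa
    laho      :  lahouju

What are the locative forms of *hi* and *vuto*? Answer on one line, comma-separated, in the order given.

Looking at the last vowel of each stem: -uju when the last vowel of the stem is a rounded vowel (*repvulmu*, *laho*); -a when the last vowel of the stem is an unrounded vowel (*mepdi*, *komela*).
The last vowel of *hi* is /i/, which is an unrounded vowel, so the suffix is -a, giving *hia*.
Since the last vowel of *vuto* is /o/ (a rounded vowel), it takes -uju, giving *vutouju*.

hia, vutouju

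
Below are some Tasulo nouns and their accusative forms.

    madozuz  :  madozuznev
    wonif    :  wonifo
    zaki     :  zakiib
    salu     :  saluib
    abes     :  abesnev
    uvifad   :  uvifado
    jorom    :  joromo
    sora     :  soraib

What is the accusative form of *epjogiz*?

epjogiznev

The pattern is sibilance of the final sound: -nev when the stem ends in a sibilant (*madozuz*, *abes*); -o when the stem ends in a non-sibilant consonant (*wonif*, *uvifad*, *jorom*); -ib when the stem ends in a vowel (*zaki*, *salu*, *sora*).
Since the final sound of *epjogiz* is /z/ (a sibilant), it takes -nev, giving *epjogiznev*.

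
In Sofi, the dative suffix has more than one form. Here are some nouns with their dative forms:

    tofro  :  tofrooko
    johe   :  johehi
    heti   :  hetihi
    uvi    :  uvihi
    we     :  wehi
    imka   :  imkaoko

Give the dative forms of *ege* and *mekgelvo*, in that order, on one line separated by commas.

Looking at the last vowel of each stem: -hi when the last vowel of the stem is a front vowel (*johe*, *heti*, *uvi*, *we*); -oko when the last vowel of the stem is a back vowel (*tofro*, *imka*).
The last vowel of *ege* is /e/, which is a front vowel, so the suffix is -hi, giving *egehi*.
*mekgelvo*: last vowel = /o/, a back vowel → -oko → *mekgelvooko*.

egehi, mekgelvooko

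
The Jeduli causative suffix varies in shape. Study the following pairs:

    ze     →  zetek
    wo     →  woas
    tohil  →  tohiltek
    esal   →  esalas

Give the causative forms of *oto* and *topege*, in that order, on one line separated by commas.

otoas, topegetek

The pattern is front/back vowel harmony: -tek when the last vowel of the stem is a front vowel (*ze*, *tohil*); -as when the last vowel of the stem is a back vowel (*wo*, *esal*).
The last vowel of *oto* is /o/, which is a back vowel, so the suffix is -as, giving *otoas*.
The last vowel of *topege* is /e/, which is a front vowel, so the suffix is -tek, giving *topegetek*.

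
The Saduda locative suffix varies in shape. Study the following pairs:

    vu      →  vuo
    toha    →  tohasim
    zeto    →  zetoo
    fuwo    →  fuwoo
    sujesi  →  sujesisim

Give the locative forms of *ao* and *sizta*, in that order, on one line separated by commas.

aoo, siztasim

The pattern is rounding harmony: -o when the last vowel of the stem is a rounded vowel (*vu*, *zeto*, *fuwo*); -sim when the last vowel of the stem is an unrounded vowel (*toha*, *sujesi*).
*ao*: last vowel = /o/, a rounded vowel → -o → *aoo*.
*sizta*: last vowel = /a/, an unrounded vowel → -sim → *siztasim*.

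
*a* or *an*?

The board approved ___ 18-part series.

The indefinite article is chosen by the initial *sound* of the following word, not its spelling.
The number *18* is spoken "eighteen", beginning with /ˌeɪˈtiːn/ — a vowel sound.
So the article is *an*: The board approved an 18-part series.

an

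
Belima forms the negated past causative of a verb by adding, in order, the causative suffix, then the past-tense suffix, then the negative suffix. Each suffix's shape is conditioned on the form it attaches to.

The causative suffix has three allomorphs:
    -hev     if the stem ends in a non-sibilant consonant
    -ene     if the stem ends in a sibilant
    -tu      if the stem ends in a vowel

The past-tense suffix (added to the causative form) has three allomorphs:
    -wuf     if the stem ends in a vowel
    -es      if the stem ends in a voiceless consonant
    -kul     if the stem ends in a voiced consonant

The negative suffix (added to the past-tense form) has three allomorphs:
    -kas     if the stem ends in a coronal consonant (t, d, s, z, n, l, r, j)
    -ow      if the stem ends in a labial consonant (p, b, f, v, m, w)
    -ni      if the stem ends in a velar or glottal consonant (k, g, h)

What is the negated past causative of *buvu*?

Since the final sound of *buvu* is /u/ (a vowel), it takes -tu, giving *buvutu*.
The causative form *buvutu*: final sound = /u/, a vowel → -wuf → *buvutuwuf*.
The final consonant of the past-tense form *buvutuwuf* is /f/, which is labial, so the negative suffix is -ow, giving *buvutuwufow*.

buvutuwufow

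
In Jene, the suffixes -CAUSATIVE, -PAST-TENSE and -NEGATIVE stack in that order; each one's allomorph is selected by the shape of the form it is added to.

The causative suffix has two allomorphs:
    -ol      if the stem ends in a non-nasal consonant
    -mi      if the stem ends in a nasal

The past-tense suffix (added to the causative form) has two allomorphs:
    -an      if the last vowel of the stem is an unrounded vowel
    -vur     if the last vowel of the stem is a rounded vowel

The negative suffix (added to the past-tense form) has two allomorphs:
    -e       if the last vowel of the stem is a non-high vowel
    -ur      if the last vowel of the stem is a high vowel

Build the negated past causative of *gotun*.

*gotun* — final consonant /n/ (a nasal) → -mi → *gotunmi*.
The causative form *gotunmi*: last vowel = /i/, an unrounded vowel → -an → *gotunmian*.
Since the last vowel of the past-tense form *gotunmian* is /a/ (a non-high vowel), it takes -e, giving *gotunmiane*.

gotunmiane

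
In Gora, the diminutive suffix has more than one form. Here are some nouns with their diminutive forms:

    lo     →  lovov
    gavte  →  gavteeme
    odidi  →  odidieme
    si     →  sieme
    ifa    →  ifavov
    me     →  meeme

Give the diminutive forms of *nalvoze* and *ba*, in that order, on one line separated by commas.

nalvozeeme, bavov

The pattern is front/back vowel harmony: -eme when the last vowel of the stem is a front vowel (*gavte*, *odidi*, *si*, *me*); -vov when the last vowel of the stem is a back vowel (*lo*, *ifa*).
*nalvoze*: last vowel = /e/, a front vowel → -eme → *nalvozeeme*.
Since the last vowel of *ba* is /a/ (a back vowel), it takes -vov, giving *bavov*.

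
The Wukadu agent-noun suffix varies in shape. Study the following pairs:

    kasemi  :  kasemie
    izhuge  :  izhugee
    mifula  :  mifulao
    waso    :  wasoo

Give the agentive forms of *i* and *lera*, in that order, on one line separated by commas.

ie, lerao

The alternation tracks the last vowel of the stem — -e when the last vowel of the stem is a front vowel (*kasemi*, *izhuge*); -o when the last vowel of the stem is a back vowel (*mifula*, *waso*).
Since the last vowel of *i* is /i/ (a front vowel), it takes -e, giving *ie*.
*lera*: last vowel = /a/, a back vowel → -o → *lerao*.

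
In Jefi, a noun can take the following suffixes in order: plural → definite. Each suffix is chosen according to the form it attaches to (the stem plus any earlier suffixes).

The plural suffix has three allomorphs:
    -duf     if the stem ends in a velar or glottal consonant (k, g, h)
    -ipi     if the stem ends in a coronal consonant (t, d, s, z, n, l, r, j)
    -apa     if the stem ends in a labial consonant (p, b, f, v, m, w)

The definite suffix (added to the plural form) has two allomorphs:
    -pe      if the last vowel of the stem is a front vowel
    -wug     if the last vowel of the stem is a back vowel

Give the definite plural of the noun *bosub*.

The final consonant of *bosub* is /b/, which is labial, so the plural suffix is -apa, giving *bosubapa*.
Since the last vowel of the plural form *bosubapa* is /a/ (a back vowel), it takes -wug, giving *bosubapawug*.

bosubapawug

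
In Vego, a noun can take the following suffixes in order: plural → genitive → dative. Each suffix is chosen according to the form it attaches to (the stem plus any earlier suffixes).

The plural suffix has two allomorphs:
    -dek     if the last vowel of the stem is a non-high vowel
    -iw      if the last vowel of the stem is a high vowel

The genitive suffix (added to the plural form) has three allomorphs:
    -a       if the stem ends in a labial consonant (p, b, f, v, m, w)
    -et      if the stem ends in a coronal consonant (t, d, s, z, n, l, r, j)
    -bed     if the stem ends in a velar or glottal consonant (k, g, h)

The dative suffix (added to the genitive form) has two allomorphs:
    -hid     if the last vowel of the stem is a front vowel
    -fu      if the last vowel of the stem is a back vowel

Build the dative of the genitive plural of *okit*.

*okit* — last vowel /i/ (a high vowel) → -iw → *okitiw*.
The plural form *okitiw*: final consonant = /w/, labial → -a → *okitiwa*.
The last vowel of the genitive form *okitiwa* is /a/, which is a back vowel, so the dative suffix is -fu, giving *okitiwafu*.

okitiwafu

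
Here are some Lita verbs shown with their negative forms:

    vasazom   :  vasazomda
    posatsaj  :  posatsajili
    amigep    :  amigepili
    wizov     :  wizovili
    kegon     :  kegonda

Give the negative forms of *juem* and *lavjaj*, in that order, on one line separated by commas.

juemda, lavjajili

Looking at the final consonant of each stem: -da when the stem ends in a nasal (*vasazom*, *kegon*); -ili when the stem ends in a non-nasal consonant (*posatsaj*, *amigep*, *wizov*).
Since the final consonant of *juem* is /m/ (a nasal), it takes -da, giving *juemda*.
*lavjaj* — final consonant /j/ (non-nasal) → -ili → *lavjajili*.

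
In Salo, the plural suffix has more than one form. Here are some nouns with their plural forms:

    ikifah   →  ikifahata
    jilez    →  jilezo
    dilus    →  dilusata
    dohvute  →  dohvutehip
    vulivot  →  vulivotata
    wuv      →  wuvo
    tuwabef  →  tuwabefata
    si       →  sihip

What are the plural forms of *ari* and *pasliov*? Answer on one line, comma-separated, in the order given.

arihip, pasliovo

Looking at the final sound of each stem: -ata when the stem ends in a voiceless consonant (*ikifah*, *dilus*, *vulivot*, *tuwabef*); -o when the stem ends in a voiced consonant (*jilez*, *wuv*); -hip when the stem ends in a vowel (*dohvute*, *si*).
The final sound of *ari* is /i/, which is a vowel, so the suffix is -hip, giving *arihip*.
Since the final sound of *pasliov* is /v/ (a voiced consonant), it takes -o, giving *pasliovo*.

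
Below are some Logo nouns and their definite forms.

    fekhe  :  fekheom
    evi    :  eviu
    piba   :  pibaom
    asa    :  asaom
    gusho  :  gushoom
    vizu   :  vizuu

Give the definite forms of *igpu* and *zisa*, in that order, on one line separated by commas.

igpuu, zisaom

The suffix is conditioned by the last vowel: -u when the last vowel of the stem is a high vowel (*evi*, *vizu*); -om when the last vowel of the stem is a non-high vowel (*fekhe*, *piba*, *asa*, *gusho*).
*igpu*: last vowel = /u/, a high vowel → -u → *igpuu*.
The last vowel of *zisa* is /a/, which is a non-high vowel, so the suffix is -om, giving *zisaom*.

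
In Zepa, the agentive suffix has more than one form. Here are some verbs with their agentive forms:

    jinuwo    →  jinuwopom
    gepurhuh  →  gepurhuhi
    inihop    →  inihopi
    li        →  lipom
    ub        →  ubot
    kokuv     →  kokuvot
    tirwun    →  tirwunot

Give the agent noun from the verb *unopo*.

The pattern is voicing of the final sound: -i when the stem ends in a voiceless consonant (*gepurhuh*, *inihop*); -ot when the stem ends in a voiced consonant (*ub*, *kokuv*, *tirwun*); -pom when the stem ends in a vowel (*jinuwo*, *li*).
*unopo* — final sound /o/ (a vowel) → -pom → *unopopom*.

unopopom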